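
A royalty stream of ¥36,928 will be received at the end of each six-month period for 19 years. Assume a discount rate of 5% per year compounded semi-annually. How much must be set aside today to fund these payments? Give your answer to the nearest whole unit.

¥899,145

This is an ordinary annuity: 38 payments of ¥36,928 at the end of each six-month period.
Periodic rate r = 0.05/2 per half-year; n is counted in half-years.
PV = PMT × [(1 − (1+r)^−n)/r] = 36,928 × [1 − (1+r)^−38] / r = ¥899,145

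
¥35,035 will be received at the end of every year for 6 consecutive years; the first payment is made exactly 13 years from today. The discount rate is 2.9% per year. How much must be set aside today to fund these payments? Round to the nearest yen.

¥135,124

Ordinary annuity of 6 payments, first payment at period 13.
Periodic rate r = 0.029 per year.
The ordinary-annuity PV formula values the stream one period before the first payment (period 12); discount that back 12 periods:
PV₀ = 35,035 × [1 − (1+r)^−6] / r × (1+r)^−12 = ¥135,124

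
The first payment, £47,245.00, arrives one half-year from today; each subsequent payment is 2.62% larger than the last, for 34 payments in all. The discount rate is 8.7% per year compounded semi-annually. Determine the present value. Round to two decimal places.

£1,184,051.76

Periodic rate r = 0.087/2 per half-year; n is counted in half-years.
Growing ordinary annuity: PV = PMT₁ × [1 − ((1+g)/(1+r))^n] / (r − g) = 47,245 × [1 − ((1+0.0262)/(1+r))^34] / (r − 0.0262) = £1,184,051.76.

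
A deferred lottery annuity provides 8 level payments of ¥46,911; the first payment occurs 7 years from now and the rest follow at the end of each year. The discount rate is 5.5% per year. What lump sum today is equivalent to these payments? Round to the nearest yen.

¥215,515

Ordinary annuity of 8 payments, first payment at period 7.
Periodic rate r = 0.055 per year.
The ordinary-annuity PV formula values the stream one period before the first payment (period 6); discount that back 6 periods:
PV₀ = 46,911 × [1 − (1+r)^−8] / r × (1+r)^−6 = ¥215,515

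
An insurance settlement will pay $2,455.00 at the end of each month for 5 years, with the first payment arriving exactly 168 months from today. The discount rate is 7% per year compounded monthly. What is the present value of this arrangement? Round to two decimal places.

Ordinary annuity of 60 payments, first payment at period 168.
Periodic rate r = 0.07/12 per month; n is counted in months.
The ordinary-annuity PV formula values the stream one period before the first payment (period 167); discount that back 167 periods:
PV₀ = 2,455 × [1 − (1+r)^−60] / r × (1+r)^−167 = $46,936.86

$46,936.86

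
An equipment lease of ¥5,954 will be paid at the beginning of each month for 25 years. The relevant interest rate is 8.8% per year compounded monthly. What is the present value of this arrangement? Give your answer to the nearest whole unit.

This is an annuity due: 300 payments of ¥5,954 at the beginning of each month.
Periodic rate r = 0.088/12 per month; n is counted in months.
PV = PMT × [(1 − (1+r)^−n)/r] × (1+r) = 5,954 × [1 − (1+r)^−300] / r × (1+r) = ¥726,511

¥726,511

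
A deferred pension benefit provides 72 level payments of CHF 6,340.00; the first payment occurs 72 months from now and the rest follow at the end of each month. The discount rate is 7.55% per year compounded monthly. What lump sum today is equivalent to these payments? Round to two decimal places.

CHF 234,578.52

Ordinary annuity of 72 payments, first payment at period 72.
Periodic rate r = 0.0755/12 per month; n is counted in months.
The ordinary-annuity PV formula values the stream one period before the first payment (period 71); discount that back 71 periods:
PV₀ = 6,340 × [1 − (1+r)^−72] / r × (1+r)^−71 = CHF 234,578.52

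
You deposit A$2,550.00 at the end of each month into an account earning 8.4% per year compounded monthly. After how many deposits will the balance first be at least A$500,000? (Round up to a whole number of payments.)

124 payments

Periodic rate r = 0.084/12 per month; n is counted in months.
Ordinary annuity FV: 500,000 = 2,550 × [((1+r)^n − 1)/r].
(1+r)^n = 1 + 500,000 × r / 2,550, so n = ln(1 + 500,000·r/2,550) / ln(1+r) = 123.86.
Round up to a whole number of payments: n = 124.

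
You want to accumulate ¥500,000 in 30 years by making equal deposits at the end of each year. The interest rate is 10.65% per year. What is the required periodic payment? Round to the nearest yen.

Level ordinary annuity; solve FV = PMT × [((1+r)^n − 1)/r] for PMT.
Periodic rate r = 0.1065 per year.
With n = 30: PMT = 500,000 / ([((1+r)^n − 1)/r]) = ¥2,686

¥2,686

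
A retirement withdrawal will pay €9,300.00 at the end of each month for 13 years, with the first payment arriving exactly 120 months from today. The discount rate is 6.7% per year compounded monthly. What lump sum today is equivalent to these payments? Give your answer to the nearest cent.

Ordinary annuity of 156 payments, first payment at period 120.
Periodic rate r = 0.067/12 per month; n is counted in months.
The ordinary-annuity PV formula values the stream one period before the first payment (period 119); discount that back 119 periods:
PV₀ = 9,300 × [1 − (1+r)^−156] / r × (1+r)^−119 = €498,431.88

€498,431.88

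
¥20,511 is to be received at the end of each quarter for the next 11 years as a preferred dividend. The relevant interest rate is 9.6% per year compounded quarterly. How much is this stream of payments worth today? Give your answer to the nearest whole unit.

This is an ordinary annuity: 44 payments of ¥20,511 at the end of each quarter.
Periodic rate r = 0.096/4 per quarter; n is counted in quarters.
PV = PMT × [(1 − (1+r)^−n)/r] = 20,511 × [1 − (1+r)^−44] / r = ¥553,617

¥553,617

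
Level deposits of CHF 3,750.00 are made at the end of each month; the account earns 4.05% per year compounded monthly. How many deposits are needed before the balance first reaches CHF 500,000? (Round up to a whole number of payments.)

Periodic rate r = 0.0405/12 per month; n is counted in months.
Ordinary annuity FV: 500,000 = 3,750 × [((1+r)^n − 1)/r].
(1+r)^n = 1 + 500,000 × r / 3,750, so n = ln(1 + 500,000·r/3,750) / ln(1+r) = 110.28.
Round up to a whole number of payments: n = 111.

111 payments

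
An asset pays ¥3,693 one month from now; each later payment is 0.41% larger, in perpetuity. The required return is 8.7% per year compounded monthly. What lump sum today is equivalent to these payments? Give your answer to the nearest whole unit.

¥1,172,381

Periodic rate r = 0.087/12 per month.
Growing perpetuity (Gordon): PV = PMT₁ / (r − g) = 3,693 / (r − 0.0041) = ¥1,172,381.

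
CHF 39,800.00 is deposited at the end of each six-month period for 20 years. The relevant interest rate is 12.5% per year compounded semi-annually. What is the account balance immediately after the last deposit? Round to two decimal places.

This is an ordinary annuity: 40 deposits of CHF 39,800.00 at the end of each six-month period.
Periodic rate r = 0.125/2 per half-year; n is counted in half-years.
FV = PMT × [((1+r)^n − 1)/r] = 39,800 × [(1+r)^40 − 1] / r = CHF 6,560,350.82

CHF 6,560,350.82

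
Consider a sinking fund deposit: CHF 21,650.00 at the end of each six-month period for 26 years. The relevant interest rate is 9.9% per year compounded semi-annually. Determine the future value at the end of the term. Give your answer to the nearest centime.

This is an ordinary annuity: 52 deposits of CHF 21,650.00 at the end of each six-month period.
Periodic rate r = 0.099/2 per half-year; n is counted in half-years.
FV = PMT × [((1+r)^n − 1)/r] = 21,650 × [(1+r)^52 − 1] / r = CHF 4,956,983.87

CHF 4,956,983.87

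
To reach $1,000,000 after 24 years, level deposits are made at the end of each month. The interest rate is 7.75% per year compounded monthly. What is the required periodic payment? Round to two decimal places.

Level ordinary annuity; solve FV = PMT × [((1+r)^n − 1)/r] for PMT.
Periodic rate r = 0.0775/12 per month; n is counted in months.
With n = 288: PMT = 1,000,000 / ([((1+r)^n − 1)/r]) = $1,199.22

$1,199.22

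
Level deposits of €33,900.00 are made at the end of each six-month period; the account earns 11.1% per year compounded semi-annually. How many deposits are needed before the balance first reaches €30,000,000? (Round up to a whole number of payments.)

Periodic rate r = 0.111/2 per half-year; n is counted in half-years.
Ordinary annuity FV: 30,000,000 = 33,900 × [((1+r)^n − 1)/r].
(1+r)^n = 1 + 30,000,000 × r / 33,900, so n = ln(1 + 30,000,000·r/33,900) / ln(1+r) = 72.47.
Round up to a whole number of payments: n = 73.

73 payments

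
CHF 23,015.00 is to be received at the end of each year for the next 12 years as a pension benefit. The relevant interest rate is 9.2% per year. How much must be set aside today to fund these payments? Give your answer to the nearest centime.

CHF 163,156.58

This is an ordinary annuity: 12 payments of CHF 23,015.00 at the end of each year.
Periodic rate r = 0.092 per year.
PV = PMT × [(1 − (1+r)^−n)/r] = 23,015 × [1 − (1+r)^−12] / r = CHF 163,156.58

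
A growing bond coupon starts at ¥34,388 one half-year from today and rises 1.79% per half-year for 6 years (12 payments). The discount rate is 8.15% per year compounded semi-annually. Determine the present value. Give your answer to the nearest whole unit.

¥351,957

Periodic rate r = 0.0815/2 per half-year; n is counted in half-years.
Growing ordinary annuity: PV = PMT₁ × [1 − ((1+g)/(1+r))^n] / (r − g) = 34,388 × [1 − ((1+0.0179)/(1+r))^12] / (r − 0.0179) = ¥351,957.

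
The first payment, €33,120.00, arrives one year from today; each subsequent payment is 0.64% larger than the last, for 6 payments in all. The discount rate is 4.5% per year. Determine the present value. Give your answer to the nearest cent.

Periodic rate r = 0.045 per year.
Growing ordinary annuity: PV = PMT₁ × [1 − ((1+g)/(1+r))^n] / (r − g) = 33,120 × [1 − ((1+0.0064)/(1+r))^6] / (r − 0.0064) = €173,443.46.

€173,443.46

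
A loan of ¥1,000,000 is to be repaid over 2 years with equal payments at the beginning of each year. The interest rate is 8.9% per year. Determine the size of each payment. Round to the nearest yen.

¥521,302

Level annuity due; solve PV = PMT × [(1 − (1+r)^−n)/r] × (1+r) for PMT.
Periodic rate r = 0.089 per year.
With n = 2: PMT = 1,000,000 / ([(1 − (1+r)^−n)/r] × (1+r)) = ¥521,302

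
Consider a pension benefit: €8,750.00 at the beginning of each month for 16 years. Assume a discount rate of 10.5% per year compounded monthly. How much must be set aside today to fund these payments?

This is an annuity due: 192 payments of €8,750.00 at the beginning of each month.
Periodic rate r = 0.105/12 per month; n is counted in months.
PV = PMT × [(1 − (1+r)^−n)/r] × (1+r) = 8,750 × [1 − (1+r)^−192] / r × (1+r) = €819,366.39

€819,366.39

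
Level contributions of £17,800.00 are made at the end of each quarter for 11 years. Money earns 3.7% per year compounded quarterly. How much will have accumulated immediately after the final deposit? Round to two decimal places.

£961,192.60

This is an ordinary annuity: 44 deposits of £17,800.00 at the end of each quarter.
Periodic rate r = 0.037/4 per quarter; n is counted in quarters.
FV = PMT × [((1+r)^n − 1)/r] = 17,800 × [(1+r)^44 − 1] / r = £961,192.60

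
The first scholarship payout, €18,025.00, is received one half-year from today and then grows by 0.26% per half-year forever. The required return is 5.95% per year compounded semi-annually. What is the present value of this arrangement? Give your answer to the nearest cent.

Periodic rate r = 0.0595/2 per half-year.
Growing perpetuity (Gordon): PV = PMT₁ / (r − g) = 18,025 / (r − 0.0026) = €663,904.24.

€663,904.24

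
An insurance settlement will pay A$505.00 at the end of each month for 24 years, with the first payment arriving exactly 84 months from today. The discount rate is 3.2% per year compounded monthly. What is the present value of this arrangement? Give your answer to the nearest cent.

Ordinary annuity of 288 payments, first payment at period 84.
Periodic rate r = 0.032/12 per month; n is counted in months.
The ordinary-annuity PV formula values the stream one period before the first payment (period 83); discount that back 83 periods:
PV₀ = 505 × [1 − (1+r)^−288] / r × (1+r)^−83 = A$81,312.17

A$81,312.17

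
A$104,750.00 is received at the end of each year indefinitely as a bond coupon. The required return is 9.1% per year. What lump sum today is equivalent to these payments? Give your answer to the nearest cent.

Periodic rate r = 0.091 per year.
Level perpetuity: PV = PMT / r = 104,750 / (0.091) = A$1,151,098.90.

A$1,151,098.90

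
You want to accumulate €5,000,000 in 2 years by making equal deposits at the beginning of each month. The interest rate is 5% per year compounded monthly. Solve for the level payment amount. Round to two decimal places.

Level annuity due; solve FV = PMT × [((1+r)^n − 1)/r] × (1+r) for PMT.
Periodic rate r = 0.05/12 per month; n is counted in months.
With n = 24: PMT = 5,000,000 / ([((1+r)^n − 1)/r] × (1+r)) = €197,699.87

€197,699.87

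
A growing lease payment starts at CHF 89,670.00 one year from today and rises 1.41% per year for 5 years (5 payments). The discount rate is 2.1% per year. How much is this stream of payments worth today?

CHF 433,232.95

Periodic rate r = 0.021 per year.
Growing ordinary annuity: PV = PMT₁ × [1 − ((1+g)/(1+r))^n] / (r − g) = 89,670 × [1 − ((1+0.0141)/(1+r))^5] / (r − 0.0141) = CHF 433,232.95.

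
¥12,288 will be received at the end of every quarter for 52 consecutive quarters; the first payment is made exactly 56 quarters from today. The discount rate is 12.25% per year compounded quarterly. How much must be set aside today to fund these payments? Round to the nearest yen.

¥60,452

Ordinary annuity of 52 payments, first payment at period 56.
Periodic rate r = 0.1225/4 per quarter; n is counted in quarters.
The ordinary-annuity PV formula values the stream one period before the first payment (period 55); discount that back 55 periods:
PV₀ = 12,288 × [1 − (1+r)^−52] / r × (1+r)^−55 = ¥60,452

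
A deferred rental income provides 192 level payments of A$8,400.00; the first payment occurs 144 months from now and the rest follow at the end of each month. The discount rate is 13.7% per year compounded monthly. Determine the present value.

A$128,710.79

Ordinary annuity of 192 payments, first payment at period 144.
Periodic rate r = 0.137/12 per month; n is counted in months.
The ordinary-annuity PV formula values the stream one period before the first payment (period 143); discount that back 143 periods:
PV₀ = 8,400 × [1 − (1+r)^−192] / r × (1+r)^−143 = A$128,710.79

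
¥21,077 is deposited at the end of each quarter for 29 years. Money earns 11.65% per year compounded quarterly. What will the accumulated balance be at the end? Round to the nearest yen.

¥19,499,334

This is an ordinary annuity: 116 deposits of ¥21,077 at the end of each quarter.
Periodic rate r = 0.1165/4 per quarter; n is counted in quarters.
FV = PMT × [((1+r)^n − 1)/r] = 21,077 × [(1+r)^116 − 1] / r = ¥19,499,334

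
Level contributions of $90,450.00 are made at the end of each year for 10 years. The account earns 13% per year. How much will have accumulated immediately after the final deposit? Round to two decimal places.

$1,666,066.31

This is an ordinary annuity: 10 deposits of $90,450.00 at the end of each year.
Periodic rate r = 0.13 per year.
FV = PMT × [((1+r)^n − 1)/r] = 90,450 × [(1+r)^10 − 1] / r = $1,666,066.31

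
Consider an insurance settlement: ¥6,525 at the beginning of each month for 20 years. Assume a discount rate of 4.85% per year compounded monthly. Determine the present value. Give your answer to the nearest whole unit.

¥1,005,278

This is an annuity due: 240 payments of ¥6,525 at the beginning of each month.
Periodic rate r = 0.0485/12 per month; n is counted in months.
PV = PMT × [(1 − (1+r)^−n)/r] × (1+r) = 6,525 × [1 − (1+r)^−240] / r × (1+r) = ¥1,005,278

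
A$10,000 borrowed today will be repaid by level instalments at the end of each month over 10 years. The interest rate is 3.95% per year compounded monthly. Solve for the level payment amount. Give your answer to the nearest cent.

A$101.01

Level ordinary annuity; solve PV = PMT × [(1 − (1+r)^−n)/r] for PMT.
Periodic rate r = 0.0395/12 per month; n is counted in months.
With n = 120: PMT = 10,000 / ([(1 − (1+r)^−n)/r]) = A$101.01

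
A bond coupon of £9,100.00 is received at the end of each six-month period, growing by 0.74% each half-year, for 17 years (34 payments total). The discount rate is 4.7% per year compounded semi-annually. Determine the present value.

£235,535.65

Periodic rate r = 0.047/2 per half-year; n is counted in half-years.
Growing ordinary annuity: PV = PMT₁ × [1 − ((1+g)/(1+r))^n] / (r − g) = 9,100 × [1 − ((1+0.0074)/(1+r))^34] / (r − 0.0074) = £235,535.65.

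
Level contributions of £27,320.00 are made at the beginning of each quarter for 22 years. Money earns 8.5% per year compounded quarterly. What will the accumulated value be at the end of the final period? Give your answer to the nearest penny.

This is an annuity due: 88 deposits of £27,320.00 at the beginning of each quarter.
Periodic rate r = 0.085/4 per quarter; n is counted in quarters.
FV = PMT × [((1+r)^n − 1)/r] × (1+r) = 27,320 × [(1+r)^88 − 1] / r × (1+r) = £7,040,676.68

£7,040,676.68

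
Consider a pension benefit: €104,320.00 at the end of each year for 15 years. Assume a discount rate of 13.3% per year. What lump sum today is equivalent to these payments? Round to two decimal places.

This is an ordinary annuity: 15 payments of €104,320.00 at the end of each year.
Periodic rate r = 0.133 per year.
PV = PMT × [(1 − (1+r)^−n)/r] = 104,320 × [1 − (1+r)^−15] / r = €663,838.64

€663,838.64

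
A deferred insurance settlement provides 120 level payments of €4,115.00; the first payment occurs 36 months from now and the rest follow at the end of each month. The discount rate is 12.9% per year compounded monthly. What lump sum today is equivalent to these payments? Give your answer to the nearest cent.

Ordinary annuity of 120 payments, first payment at period 36.
Periodic rate r = 0.129/12 per month; n is counted in months.
The ordinary-annuity PV formula values the stream one period before the first payment (period 35); discount that back 35 periods:
PV₀ = 4,115 × [1 − (1+r)^−120] / r × (1+r)^−35 = €190,311.42

€190,311.42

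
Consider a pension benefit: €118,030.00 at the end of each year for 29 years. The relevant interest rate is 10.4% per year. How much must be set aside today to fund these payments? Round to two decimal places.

This is an ordinary annuity: 29 payments of €118,030.00 at the end of each year.
Periodic rate r = 0.104 per year.
PV = PMT × [(1 − (1+r)^−n)/r] = 118,030 × [1 − (1+r)^−29] / r = €1,070,508.28

€1,070,508.28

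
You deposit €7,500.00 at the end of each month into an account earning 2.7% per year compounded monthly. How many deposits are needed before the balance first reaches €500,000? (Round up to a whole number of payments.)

Periodic rate r = 0.027/12 per month; n is counted in months.
Ordinary annuity FV: 500,000 = 7,500 × [((1+r)^n − 1)/r].
(1+r)^n = 1 + 500,000 × r / 7,500, so n = ln(1 + 500,000·r/7,500) / ln(1+r) = 62.19.
Round up to a whole number of payments: n = 63.

63 payments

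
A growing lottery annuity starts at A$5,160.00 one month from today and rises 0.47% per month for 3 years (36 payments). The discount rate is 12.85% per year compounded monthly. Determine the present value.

Periodic rate r = 0.1285/12 per month; n is counted in months.
Growing ordinary annuity: PV = PMT₁ × [1 − ((1+g)/(1+r))^n] / (r − g) = 5,160 × [1 − ((1+0.0047)/(1+r))^36] / (r − 0.0047) = A$165,899.03.

A$165,899.03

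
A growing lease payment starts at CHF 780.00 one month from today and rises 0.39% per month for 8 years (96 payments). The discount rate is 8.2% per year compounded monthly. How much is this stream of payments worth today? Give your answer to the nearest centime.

CHF 64,958.82

Periodic rate r = 0.082/12 per month; n is counted in months.
Growing ordinary annuity: PV = PMT₁ × [1 − ((1+g)/(1+r))^n] / (r − g) = 780 × [1 − ((1+0.0039)/(1+r))^96] / (r − 0.0039) = CHF 64,958.82.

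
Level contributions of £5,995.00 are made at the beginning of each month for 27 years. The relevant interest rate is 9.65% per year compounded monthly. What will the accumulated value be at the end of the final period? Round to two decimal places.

£9,316,677.93

This is an annuity due: 324 deposits of £5,995.00 at the beginning of each month.
Periodic rate r = 0.0965/12 per month; n is counted in months.
FV = PMT × [((1+r)^n − 1)/r] × (1+r) = 5,995 × [(1+r)^324 − 1] / r × (1+r) = £9,316,677.93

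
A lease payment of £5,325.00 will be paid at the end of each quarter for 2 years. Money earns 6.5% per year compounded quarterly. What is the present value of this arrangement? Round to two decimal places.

£39,646.35

This is an ordinary annuity: 8 payments of £5,325.00 at the end of each quarter.
Periodic rate r = 0.065/4 per quarter; n is counted in quarters.
PV = PMT × [(1 − (1+r)^−n)/r] = 5,325 × [1 − (1+r)^−8] / r = £39,646.35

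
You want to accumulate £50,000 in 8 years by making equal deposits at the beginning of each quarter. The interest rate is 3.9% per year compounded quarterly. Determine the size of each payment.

£1,326.02

Level annuity due; solve FV = PMT × [((1+r)^n − 1)/r] × (1+r) for PMT.
Periodic rate r = 0.039/4 per quarter; n is counted in quarters.
With n = 32: PMT = 50,000 / ([((1+r)^n − 1)/r] × (1+r)) = £1,326.02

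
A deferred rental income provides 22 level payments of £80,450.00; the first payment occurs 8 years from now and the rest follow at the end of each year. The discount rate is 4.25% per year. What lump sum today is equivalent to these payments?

£848,355.92

Ordinary annuity of 22 payments, first payment at period 8.
Periodic rate r = 0.0425 per year.
The ordinary-annuity PV formula values the stream one period before the first payment (period 7); discount that back 7 periods:
PV₀ = 80,450 × [1 − (1+r)^−22] / r × (1+r)^−7 = £848,355.92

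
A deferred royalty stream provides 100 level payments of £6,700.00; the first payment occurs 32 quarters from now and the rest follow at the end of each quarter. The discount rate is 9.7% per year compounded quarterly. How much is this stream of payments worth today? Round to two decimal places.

Ordinary annuity of 100 payments, first payment at period 32.
Periodic rate r = 0.097/4 per quarter; n is counted in quarters.
The ordinary-annuity PV formula values the stream one period before the first payment (period 31); discount that back 31 periods:
PV₀ = 6,700 × [1 − (1+r)^−100] / r × (1+r)^−31 = £119,482.86

£119,482.86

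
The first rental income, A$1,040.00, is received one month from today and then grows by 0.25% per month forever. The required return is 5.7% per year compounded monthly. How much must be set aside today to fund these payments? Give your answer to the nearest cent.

A$462,222.22

Periodic rate r = 0.057/12 per month.
Growing perpetuity (Gordon): PV = PMT₁ / (r − g) = 1,040 / (r − 0.0025) = A$462,222.22.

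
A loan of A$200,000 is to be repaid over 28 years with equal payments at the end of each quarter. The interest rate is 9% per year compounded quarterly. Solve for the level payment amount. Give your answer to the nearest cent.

Level ordinary annuity; solve PV = PMT × [(1 − (1+r)^−n)/r] for PMT.
Periodic rate r = 0.09/4 per quarter; n is counted in quarters.
With n = 112: PMT = 200,000 / ([(1 − (1+r)^−n)/r]) = A$4,905.91

A$4,905.91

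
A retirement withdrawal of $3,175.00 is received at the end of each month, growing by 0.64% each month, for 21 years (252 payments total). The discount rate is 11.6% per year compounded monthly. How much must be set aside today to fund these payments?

$542,425.59

Periodic rate r = 0.116/12 per month; n is counted in months.
Growing ordinary annuity: PV = PMT₁ × [1 − ((1+g)/(1+r))^n] / (r − g) = 3,175 × [1 − ((1+0.0064)/(1+r))^252] / (r − 0.0064) = $542,425.59.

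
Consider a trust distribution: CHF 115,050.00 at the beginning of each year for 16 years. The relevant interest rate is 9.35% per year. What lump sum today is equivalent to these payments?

CHF 1,023,577.75

This is an annuity due: 16 payments of CHF 115,050.00 at the beginning of each year.
Periodic rate r = 0.0935 per year.
PV = PMT × [(1 − (1+r)^−n)/r] × (1+r) = 115,050 × [1 − (1+r)^−16] / r × (1+r) = CHF 1,023,577.75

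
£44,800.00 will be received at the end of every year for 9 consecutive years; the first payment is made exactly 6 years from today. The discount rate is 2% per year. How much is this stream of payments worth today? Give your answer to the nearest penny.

Ordinary annuity of 9 payments, first payment at period 6.
Periodic rate r = 0.02 per year.
The ordinary-annuity PV formula values the stream one period before the first payment (period 5); discount that back 5 periods:
PV₀ = 44,800 × [1 − (1+r)^−9] / r × (1+r)^−5 = £331,196.96

£331,196.96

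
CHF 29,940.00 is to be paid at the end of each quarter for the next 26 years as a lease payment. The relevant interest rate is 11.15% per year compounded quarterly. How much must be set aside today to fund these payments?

This is an ordinary annuity: 104 payments of CHF 29,940.00 at the end of each quarter.
Periodic rate r = 0.1115/4 per quarter; n is counted in quarters.
PV = PMT × [(1 − (1+r)^−n)/r] = 29,940 × [1 − (1+r)^−104] / r = CHF 1,012,528.26

CHF 1,012,528.26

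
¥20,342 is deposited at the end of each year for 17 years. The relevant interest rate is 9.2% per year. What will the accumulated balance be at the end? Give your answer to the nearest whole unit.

¥766,058

This is an ordinary annuity: 17 deposits of ¥20,342 at the end of each year.
Periodic rate r = 0.092 per year.
FV = PMT × [((1+r)^n − 1)/r] = 20,342 × [(1+r)^17 − 1] / r = ¥766,058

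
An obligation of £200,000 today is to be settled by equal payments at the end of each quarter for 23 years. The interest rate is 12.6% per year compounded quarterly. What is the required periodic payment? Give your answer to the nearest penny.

Level ordinary annuity; solve PV = PMT × [(1 − (1+r)^−n)/r] for PMT.
Periodic rate r = 0.126/4 per quarter; n is counted in quarters.
With n = 92: PMT = 200,000 / ([(1 − (1+r)^−n)/r]) = £6,685.44

£6,685.44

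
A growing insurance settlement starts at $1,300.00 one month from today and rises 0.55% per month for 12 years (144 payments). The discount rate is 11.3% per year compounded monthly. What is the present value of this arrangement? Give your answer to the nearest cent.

Periodic rate r = 0.113/12 per month; n is counted in months.
Growing ordinary annuity: PV = PMT₁ × [1 − ((1+g)/(1+r))^n] / (r − g) = 1,300 × [1 − ((1+0.0055)/(1+r))^144] / (r − 0.0055) = $142,288.98.

$142,288.98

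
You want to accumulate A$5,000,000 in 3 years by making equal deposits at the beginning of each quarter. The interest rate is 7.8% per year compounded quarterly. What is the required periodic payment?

A$366,696.77

Level annuity due; solve FV = PMT × [((1+r)^n − 1)/r] × (1+r) for PMT.
Periodic rate r = 0.078/4 per quarter; n is counted in quarters.
With n = 12: PMT = 5,000,000 / ([((1+r)^n − 1)/r] × (1+r)) = A$366,696.77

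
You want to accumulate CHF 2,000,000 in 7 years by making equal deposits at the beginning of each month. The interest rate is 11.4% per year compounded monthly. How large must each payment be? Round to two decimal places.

Level annuity due; solve FV = PMT × [((1+r)^n − 1)/r] × (1+r) for PMT.
Periodic rate r = 0.114/12 per month; n is counted in months.
With n = 84: PMT = 2,000,000 / ([((1+r)^n − 1)/r] × (1+r)) = CHF 15,519.52

CHF 15,519.52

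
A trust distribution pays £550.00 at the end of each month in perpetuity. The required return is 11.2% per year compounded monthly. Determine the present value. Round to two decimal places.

£58,928.57

Periodic rate r = 0.112/12 per month.
Level perpetuity: PV = PMT / r = 550 / (0.112/12) = £58,928.57.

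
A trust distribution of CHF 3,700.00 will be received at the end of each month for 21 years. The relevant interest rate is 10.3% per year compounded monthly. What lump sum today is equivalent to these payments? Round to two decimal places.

This is an ordinary annuity: 252 payments of CHF 3,700.00 at the end of each month.
Periodic rate r = 0.103/12 per month; n is counted in months.
PV = PMT × [(1 − (1+r)^−n)/r] = 3,700 × [1 − (1+r)^−252] / r = CHF 381,044.31

CHF 381,044.31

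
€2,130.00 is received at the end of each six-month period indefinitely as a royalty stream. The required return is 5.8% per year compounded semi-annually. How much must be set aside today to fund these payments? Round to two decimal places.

€73,448.28

Periodic rate r = 0.058/2 per half-year.
Level perpetuity: PV = PMT / r = 2,130 / (0.058/2) = €73,448.28.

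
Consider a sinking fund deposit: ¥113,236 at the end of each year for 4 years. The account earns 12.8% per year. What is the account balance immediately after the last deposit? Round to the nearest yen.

This is an ordinary annuity: 4 deposits of ¥113,236 at the end of each year.
Periodic rate r = 0.128 per year.
FV = PMT × [((1+r)^n − 1)/r] = 113,236 × [(1+r)^4 − 1] / r = ¥547,568

¥547,568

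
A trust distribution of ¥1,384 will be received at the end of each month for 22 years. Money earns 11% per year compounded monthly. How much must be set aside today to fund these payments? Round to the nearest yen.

¥137,407

This is an ordinary annuity: 264 payments of ¥1,384 at the end of each month.
Periodic rate r = 0.11/12 per month; n is counted in months.
PV = PMT × [(1 − (1+r)^−n)/r] = 1,384 × [1 − (1+r)^−264] / r = ¥137,407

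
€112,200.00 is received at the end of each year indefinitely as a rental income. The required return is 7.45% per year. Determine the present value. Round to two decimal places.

Periodic rate r = 0.0745 per year.
Level perpetuity: PV = PMT / r = 112,200 / (0.0745) = €1,506,040.27.

€1,506,040.27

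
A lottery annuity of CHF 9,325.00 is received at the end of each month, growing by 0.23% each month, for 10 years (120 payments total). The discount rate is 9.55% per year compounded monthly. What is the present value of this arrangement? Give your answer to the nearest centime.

Periodic rate r = 0.0955/12 per month; n is counted in months.
Growing ordinary annuity: PV = PMT₁ × [1 − ((1+g)/(1+r))^n] / (r − g) = 9,325 × [1 − ((1+0.0023)/(1+r))^120] / (r − 0.0023) = CHF 809,366.35.

CHF 809,366.35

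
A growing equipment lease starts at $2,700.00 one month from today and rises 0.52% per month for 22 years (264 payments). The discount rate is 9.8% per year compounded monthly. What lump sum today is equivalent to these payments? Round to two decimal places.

Periodic rate r = 0.098/12 per month; n is counted in months.
Growing ordinary annuity: PV = PMT₁ × [1 − ((1+g)/(1+r))^n] / (r − g) = 2,700 × [1 − ((1+0.0052)/(1+r))^264] / (r − 0.0052) = $492,076.53.

$492,076.53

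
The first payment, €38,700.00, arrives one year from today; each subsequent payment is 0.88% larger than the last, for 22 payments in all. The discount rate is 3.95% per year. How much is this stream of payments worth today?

€608,739.81

Periodic rate r = 0.0395 per year.
Growing ordinary annuity: PV = PMT₁ × [1 − ((1+g)/(1+r))^n] / (r − g) = 38,700 × [1 − ((1+0.0088)/(1+r))^22] / (r − 0.0088) = €608,739.81.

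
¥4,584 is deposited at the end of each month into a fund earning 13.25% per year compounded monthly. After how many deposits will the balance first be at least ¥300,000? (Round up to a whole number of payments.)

Periodic rate r = 0.1325/12 per month; n is counted in months.
Ordinary annuity FV: 300,000 = 4,584 × [((1+r)^n − 1)/r].
(1+r)^n = 1 + 300,000 × r / 4,584, so n = ln(1 + 300,000·r/4,584) / ln(1+r) = 49.53.
Round up to a whole number of payments: n = 50.

50 payments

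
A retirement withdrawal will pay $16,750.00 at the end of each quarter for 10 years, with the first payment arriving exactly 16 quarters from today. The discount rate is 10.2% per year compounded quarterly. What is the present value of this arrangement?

Ordinary annuity of 40 payments, first payment at period 16.
Periodic rate r = 0.102/4 per quarter; n is counted in quarters.
The ordinary-annuity PV formula values the stream one period before the first payment (period 15); discount that back 15 periods:
PV₀ = 16,750 × [1 − (1+r)^−40] / r × (1+r)^−15 = $285,793.30

$285,793.30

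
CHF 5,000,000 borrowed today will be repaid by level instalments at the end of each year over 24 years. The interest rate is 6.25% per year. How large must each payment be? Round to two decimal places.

Level ordinary annuity; solve PV = PMT × [(1 − (1+r)^−n)/r] for PMT.
Periodic rate r = 0.0625 per year.
With n = 24: PMT = 5,000,000 / ([(1 − (1+r)^−n)/r]) = CHF 407,645.46

CHF 407,645.46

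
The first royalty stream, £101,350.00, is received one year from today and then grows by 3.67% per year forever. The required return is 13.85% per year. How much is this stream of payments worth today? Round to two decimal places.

£995,579.57

Periodic rate r = 0.1385 per year.
Growing perpetuity (Gordon): PV = PMT₁ / (r − g) = 101,350 / (r − 0.0367) = £995,579.57.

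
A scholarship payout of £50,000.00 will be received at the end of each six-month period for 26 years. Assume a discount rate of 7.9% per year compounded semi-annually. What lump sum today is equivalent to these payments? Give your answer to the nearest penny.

This is an ordinary annuity: 52 payments of £50,000.00 at the end of each six-month period.
Periodic rate r = 0.079/2 per half-year; n is counted in half-years.
PV = PMT × [(1 − (1+r)^−n)/r] = 50,000 × [1 − (1+r)^−52] / r = £1,096,973.50

£1,096,973.50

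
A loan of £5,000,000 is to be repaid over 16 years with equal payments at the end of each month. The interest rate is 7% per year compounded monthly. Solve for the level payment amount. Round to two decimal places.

£43,360.40

Level ordinary annuity; solve PV = PMT × [(1 − (1+r)^−n)/r] for PMT.
Periodic rate r = 0.07/12 per month; n is counted in months.
With n = 192: PMT = 5,000,000 / ([(1 − (1+r)^−n)/r]) = £43,360.40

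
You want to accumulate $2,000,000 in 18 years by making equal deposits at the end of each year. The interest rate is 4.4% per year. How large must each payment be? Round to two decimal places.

$75,165.76

Level ordinary annuity; solve FV = PMT × [((1+r)^n − 1)/r] for PMT.
Periodic rate r = 0.044 per year.
With n = 18: PMT = 2,000,000 / ([((1+r)^n − 1)/r]) = $75,165.76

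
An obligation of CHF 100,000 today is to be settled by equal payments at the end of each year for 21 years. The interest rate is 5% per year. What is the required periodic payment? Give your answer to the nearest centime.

CHF 7,799.61

Level ordinary annuity; solve PV = PMT × [(1 − (1+r)^−n)/r] for PMT.
Periodic rate r = 0.05 per year.
With n = 21: PMT = 100,000 / ([(1 − (1+r)^−n)/r]) = CHF 7,799.61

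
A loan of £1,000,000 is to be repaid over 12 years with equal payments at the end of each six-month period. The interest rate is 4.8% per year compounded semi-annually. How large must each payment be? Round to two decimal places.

Level ordinary annuity; solve PV = PMT × [(1 − (1+r)^−n)/r] for PMT.
Periodic rate r = 0.048/2 per half-year; n is counted in half-years.
With n = 24: PMT = 1,000,000 / ([(1 − (1+r)^−n)/r]) = £55,296.98

£55,296.98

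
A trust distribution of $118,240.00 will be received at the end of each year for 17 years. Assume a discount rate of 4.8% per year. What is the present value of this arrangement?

$1,353,184.06

This is an ordinary annuity: 17 payments of $118,240.00 at the end of each year.
Periodic rate r = 0.048 per year.
PV = PMT × [(1 − (1+r)^−n)/r] = 118,240 × [1 − (1+r)^−17] / r = $1,353,184.06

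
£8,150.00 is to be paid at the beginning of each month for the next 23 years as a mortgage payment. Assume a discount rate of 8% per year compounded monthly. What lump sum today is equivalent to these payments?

This is an annuity due: 276 payments of £8,150.00 at the beginning of each month.
Periodic rate r = 0.08/12 per month; n is counted in months.
PV = PMT × [(1 − (1+r)^−n)/r] × (1+r) = 8,150 × [1 − (1+r)^−276] / r × (1+r) = £1,034,004.23

£1,034,004.23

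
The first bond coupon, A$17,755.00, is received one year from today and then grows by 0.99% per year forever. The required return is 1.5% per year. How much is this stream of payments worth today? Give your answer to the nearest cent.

Periodic rate r = 0.015 per year.
Growing perpetuity (Gordon): PV = PMT₁ / (r − g) = 17,755 / (r − 0.0099) = A$3,481,372.55.

A$3,481,372.55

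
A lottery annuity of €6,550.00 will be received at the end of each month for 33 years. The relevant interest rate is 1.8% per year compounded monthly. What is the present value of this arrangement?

This is an ordinary annuity: 396 payments of €6,550.00 at the end of each month.
Periodic rate r = 0.018/12 per month; n is counted in months.
PV = PMT × [(1 − (1+r)^−n)/r] = 6,550 × [1 − (1+r)^−396] / r = €1,954,693.88

€1,954,693.88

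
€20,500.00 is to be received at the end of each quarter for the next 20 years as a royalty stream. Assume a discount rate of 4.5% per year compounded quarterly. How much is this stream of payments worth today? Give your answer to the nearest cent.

This is an ordinary annuity: 80 payments of €20,500.00 at the end of each quarter.
Periodic rate r = 0.045/4 per quarter; n is counted in quarters.
PV = PMT × [(1 − (1+r)^−n)/r] = 20,500 × [1 − (1+r)^−80] / r = €1,077,629.87

€1,077,629.87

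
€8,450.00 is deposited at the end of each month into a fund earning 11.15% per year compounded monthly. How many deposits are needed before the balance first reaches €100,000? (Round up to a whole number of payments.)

Periodic rate r = 0.1115/12 per month; n is counted in months.
Ordinary annuity FV: 100,000 = 8,450 × [((1+r)^n − 1)/r].
(1+r)^n = 1 + 100,000 × r / 8,450, so n = ln(1 + 100,000·r/8,450) / ln(1+r) = 11.28.
Round up to a whole number of payments: n = 12.

12 payments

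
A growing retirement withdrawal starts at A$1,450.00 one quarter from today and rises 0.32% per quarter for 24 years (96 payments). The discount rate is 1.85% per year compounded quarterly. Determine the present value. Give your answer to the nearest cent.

A$129,625.20

Periodic rate r = 0.0185/4 per quarter; n is counted in quarters.
Growing ordinary annuity: PV = PMT₁ × [1 − ((1+g)/(1+r))^n] / (r − g) = 1,450 × [1 − ((1+0.0032)/(1+r))^96] / (r − 0.0032) = A$129,625.20.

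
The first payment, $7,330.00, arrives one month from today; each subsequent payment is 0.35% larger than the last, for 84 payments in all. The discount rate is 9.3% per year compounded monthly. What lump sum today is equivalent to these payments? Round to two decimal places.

Periodic rate r = 0.093/12 per month; n is counted in months.
Growing ordinary annuity: PV = PMT₁ × [1 − ((1+g)/(1+r))^n] / (r − g) = 7,330 × [1 − ((1+0.0035)/(1+r))^84] / (r − 0.0035) = $515,392.32.

$515,392.32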